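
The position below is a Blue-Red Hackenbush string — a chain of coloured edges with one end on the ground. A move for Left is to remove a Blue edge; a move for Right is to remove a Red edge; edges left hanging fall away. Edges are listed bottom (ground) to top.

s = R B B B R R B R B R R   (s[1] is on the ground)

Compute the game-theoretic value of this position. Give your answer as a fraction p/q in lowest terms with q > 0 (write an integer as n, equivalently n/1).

-215/1024

Build G(s[:k]) for k = 1..11, string s = R B B B R R B R B R R.
G(R) = { none | 0 } → -1
G(RB) = { -1 | 0 } → -1/2
G(RBB) = { -1, -1/2 | 0 } → -1/4
G(RBBB) = { -1, -1/2, -1/4 | 0 } → -1/8
G(RBBBR) = { -1, -1/2, -1/4 | -1/8, 0 } → -3/16
G(RBBBRR) = { -1, -1/2, -1/4 | -3/16, -1/8, 0 } → -7/32
G(RBBBRRB) = { -1, -1/2, -1/4, -7/32 | -3/16, -1/8, 0 } → -13/64
G(RBBBRRBR) = { -1, -1/2, -1/4, -7/32 | -13/64, -3/16, -1/8, 0 } → -27/128
G(RBBBRRBRB) = { -1, -1/2, -1/4, -7/32, -27/128 | -13/64, -3/16, -1/8, 0 } → -53/256
G(RBBBRRBRBR) = { -1, -1/2, -1/4, -7/32, -27/128 | -53/256, -13/64, -3/16, -1/8, 0 } → -107/512
G(RBBBRRBRBRR) = { -1, -1/2, -1/4, -7/32, -27/128 | -107/512, -53/256, -13/64, -3/16, -1/8, 0 } → -215/1024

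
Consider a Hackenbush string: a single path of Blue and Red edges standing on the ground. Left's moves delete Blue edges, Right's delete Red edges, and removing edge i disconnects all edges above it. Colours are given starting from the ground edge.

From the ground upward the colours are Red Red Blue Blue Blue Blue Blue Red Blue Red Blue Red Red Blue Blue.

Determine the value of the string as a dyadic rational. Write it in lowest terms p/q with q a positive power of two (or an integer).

edge 1 of 15 (Red): { · | 0 } = -1
edge 2 of 15 (Red): { · | -1, 0 } = -2
edge 3 of 15 (Blue): { -2 | -1, 0 } = -3/2
edge 4 of 15 (Blue): { -2, -3/2 | -1, 0 } = -5/4
edge 5 of 15 (Blue): { -2, -3/2, -5/4 | -1, 0 } = -9/8
edge 6 of 15 (Blue): { -2, -3/2, -5/4, -9/8 | -1, 0 } = -17/16
edge 7 of 15 (Blue): { -2, -3/2, -5/4, -9/8, -17/16 | -1, 0 } = -33/32
edge 8 of 15 (Red): { -2, -3/2, -5/4, -9/8, -17/16 | -33/32, -1, 0 } = -67/64
edge 9 of 15 (Blue): { -2, -3/2, -5/4, -9/8, -17/16, -67/64 | -33/32, -1, 0 } = -133/128
edge 10 of 15 (Red): { -2, -3/2, -5/4, -9/8, -17/16, -67/64 | -133/128, -33/32, -1, 0 } = -267/256
edge 11 of 15 (Blue): { -2, -3/2, -5/4, -9/8, -17/16, -67/64, -267/256 | -133/128, -33/32, -1, 0 } = -533/512
edge 12 of 15 (Red): { -2, -3/2, -5/4, -9/8, -17/16, -67/64, -267/256 | -533/512, -133/128, -33/32, -1, 0 } = -1067/1024
edge 13 of 15 (Red): { -2, -3/2, -5/4, -9/8, -17/16, -67/64, -267/256 | -1067/1024, -533/512, -133/128, -33/32, -1, 0 } = -2135/2048
edge 14 of 15 (Blue): { -2, -3/2, -5/4, -9/8, -17/16, -67/64, -267/256, -2135/2048 | -1067/1024, -533/512, -133/128, -33/32, -1, 0 } = -4269/4096
edge 15 of 15 (Blue): { -2, -3/2, -5/4, -9/8, -17/16, -67/64, -267/256, -2135/2048, -4269/4096 | -1067/1024, -533/512, -133/128, -33/32, -1, 0 } = -8537/8192

-8537/8192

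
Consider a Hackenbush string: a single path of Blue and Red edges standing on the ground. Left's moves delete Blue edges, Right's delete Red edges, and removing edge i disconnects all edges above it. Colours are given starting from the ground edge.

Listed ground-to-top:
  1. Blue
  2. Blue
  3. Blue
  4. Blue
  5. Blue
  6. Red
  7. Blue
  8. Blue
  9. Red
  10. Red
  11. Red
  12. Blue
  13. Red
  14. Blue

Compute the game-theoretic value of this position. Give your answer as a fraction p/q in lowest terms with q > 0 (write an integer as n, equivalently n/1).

2443/512

B: Left { 0 }, Right { · } => simplest 1
BB: Left { 0,1 }, Right { · } => simplest 2
BBB: Left { 0,1,2 }, Right { · } => simplest 3
BBBB: Left { 0,1,2,3 }, Right { · } => simplest 4
BBBBB: Left { 0,1,2,3,4 }, Right { · } => simplest 5
BBBBBR: Left { 0,1,2,3,4 }, Right { 5 } => simplest 9/2
BBBBBRB: Left { 0,1,2,3,4,9/2 }, Right { 5 } => simplest 19/4
BBBBBRBB: Left { 0,1,2,3,4,9/2,19/4 }, Right { 5 } => simplest 39/8
BBBBBRBBR: Left { 0,1,2,3,4,9/2,19/4 }, Right { 39/8,5 } => simplest 77/16
BBBBBRBBRR: Left { 0,1,2,3,4,9/2,19/4 }, Right { 77/16,39/8,5 } => simplest 153/32
BBBBBRBBRRR: Left { 0,1,2,3,4,9/2,19/4 }, Right { 153/32,77/16,39/8,5 } => simplest 305/64
BBBBBRBBRRRB: Left { 0,1,2,3,4,9/2,19/4,305/64 }, Right { 153/32,77/16,39/8,5 } => simplest 611/128
BBBBBRBBRRRBR: Left { 0,1,2,3,4,9/2,19/4,305/64 }, Right { 611/128,153/32,77/16,39/8,5 } => simplest 1221/256
BBBBBRBBRRRBRB: Left { 0,1,2,3,4,9/2,19/4,305/64,1221/256 }, Right { 611/128,153/32,77/16,39/8,5 } => simplest 2443/512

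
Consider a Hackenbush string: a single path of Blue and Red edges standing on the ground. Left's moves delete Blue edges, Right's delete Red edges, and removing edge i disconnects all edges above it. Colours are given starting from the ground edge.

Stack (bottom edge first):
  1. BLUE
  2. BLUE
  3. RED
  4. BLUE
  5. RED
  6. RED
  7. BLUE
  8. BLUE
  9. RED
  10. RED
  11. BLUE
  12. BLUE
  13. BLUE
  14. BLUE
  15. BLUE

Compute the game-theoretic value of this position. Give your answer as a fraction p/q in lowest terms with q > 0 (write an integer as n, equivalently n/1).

Prefix values for BLUE BLUE RED BLUE RED RED BLUE BLUE RED RED BLUE BLUE BLUE BLUE BLUE via {L|R} + simplicity:
B: Left { 0 }, Right { · } gives simplest 1
BB: Left { 0, 1 }, Right { · } gives simplest 2
BBR: Left { 0, 1 }, Right { 2 } gives simplest 3/2
BBRB: Left { 0, 1, 3/2 }, Right { 2 } gives simplest 7/4
BBRBR: Left { 0, 1, 3/2 }, Right { 7/4, 2 } gives simplest 13/8
BBRBRR: Left { 0, 1, 3/2 }, Right { 13/8, 7/4, 2 } gives simplest 25/16
BBRBRRB: Left { 0, 1, 3/2, 25/16 }, Right { 13/8, 7/4, 2 } gives simplest 51/32
BBRBRRBB: Left { 0, 1, 3/2, 25/16, 51/32 }, Right { 13/8, 7/4, 2 } gives simplest 103/64
BBRBRRBBR: Left { 0, 1, 3/2, 25/16, 51/32 }, Right { 103/64, 13/8, 7/4, 2 } gives simplest 205/128
BBRBRRBBRR: Left { 0, 1, 3/2, 25/16, 51/32 }, Right { 205/128, 103/64, 13/8, 7/4, 2 } gives simplest 409/256
BBRBRRBBRRB: Left { 0, 1, 3/2, 25/16, 51/32, 409/256 }, Right { 205/128, 103/64, 13/8, 7/4, 2 } gives simplest 819/512
BBRBRRBBRRBB: Left { 0, 1, 3/2, 25/16, 51/32, 409/256, 819/512 }, Right { 205/128, 103/64, 13/8, 7/4, 2 } gives simplest 1639/1024
BBRBRRBBRRBBB: Left { 0, 1, 3/2, 25/16, 51/32, 409/256, 819/512, 1639/1024 }, Right { 205/128, 103/64, 13/8, 7/4, 2 } gives simplest 3279/2048
BBRBRRBBRRBBBB: Left { 0, 1, 3/2, 25/16, 51/32, 409/256, 819/512, 1639/1024, 3279/2048 }, Right { 205/128, 103/64, 13/8, 7/4, 2 } gives simplest 6559/4096
BBRBRRBBRRBBBBB: Left { 0, 1, 3/2, 25/16, 51/32, 409/256, 819/512, 1639/1024, 3279/2048, 6559/4096 }, Right { 205/128, 103/64, 13/8, 7/4, 2 } gives simplest 13119/8192

13119/8192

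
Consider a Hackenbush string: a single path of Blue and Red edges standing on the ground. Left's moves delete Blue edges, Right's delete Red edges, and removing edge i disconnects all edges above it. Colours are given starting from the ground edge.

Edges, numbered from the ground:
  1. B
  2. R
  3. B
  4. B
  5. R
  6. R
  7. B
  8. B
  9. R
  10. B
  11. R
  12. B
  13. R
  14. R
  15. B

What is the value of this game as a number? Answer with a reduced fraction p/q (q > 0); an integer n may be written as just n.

1 of 15 · B · max L 0 · min R +∞ ⇒ 1
2 of 15 · BR · max L 0 · min R 1 ⇒ 1/2
3 of 15 · BRB · max L 1/2 · min R 1 ⇒ 3/4
4 of 15 · BRBB · max L 3/4 · min R 1 ⇒ 7/8
5 of 15 · BRBBR · max L 3/4 · min R 7/8 ⇒ 13/16
6 of 15 · BRBBRR · max L 3/4 · min R 13/16 ⇒ 25/32
7 of 15 · BRBBRRB · max L 25/32 · min R 13/16 ⇒ 51/64
8 of 15 · BRBBRRBB · max L 51/64 · min R 13/16 ⇒ 103/128
9 of 15 · BRBBRRBBR · max L 51/64 · min R 103/128 ⇒ 205/256
10 of 15 · BRBBRRBBRB · max L 205/256 · min R 103/128 ⇒ 411/512
11 of 15 · BRBBRRBBRBR · max L 205/256 · min R 411/512 ⇒ 821/1024
12 of 15 · BRBBRRBBRBRB · max L 821/1024 · min R 411/512 ⇒ 1643/2048
13 of 15 · BRBBRRBBRBRBR · max L 821/1024 · min R 1643/2048 ⇒ 3285/4096
14 of 15 · BRBBRRBBRBRBRR · max L 821/1024 · min R 3285/4096 ⇒ 6569/8192
15 of 15 · BRBBRRBBRBRBRRB · max L 6569/8192 · min R 3285/4096 ⇒ 13139/16384

13139/16384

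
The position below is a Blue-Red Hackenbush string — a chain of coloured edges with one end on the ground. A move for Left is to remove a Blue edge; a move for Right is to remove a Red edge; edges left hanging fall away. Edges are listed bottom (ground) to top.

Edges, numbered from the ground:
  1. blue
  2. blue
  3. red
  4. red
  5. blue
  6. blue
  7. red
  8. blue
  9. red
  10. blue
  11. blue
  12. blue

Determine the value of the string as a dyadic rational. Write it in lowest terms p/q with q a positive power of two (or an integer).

Build value(s[:k]) for k = 1..12, string s = blue blue red red blue blue red blue red blue blue blue.
b: Left { 0 }, Right { ∅ } ⇒ simplest 1
bb: Left { 0,1 }, Right { ∅ } ⇒ simplest 2
bbr: Left { 0,1 }, Right { 2 } ⇒ simplest 3/2
bbrr: Left { 0,1 }, Right { 3/2,2 } ⇒ simplest 5/4
bbrrb: Left { 0,1,5/4 }, Right { 3/2,2 } ⇒ simplest 11/8
bbrrbb: Left { 0,1,5/4,11/8 }, Right { 3/2,2 } ⇒ simplest 23/16
bbrrbbr: Left { 0,1,5/4,11/8 }, Right { 23/16,3/2,2 } ⇒ simplest 45/32
bbrrbbrb: Left { 0,1,5/4,11/8,45/32 }, Right { 23/16,3/2,2 } ⇒ simplest 91/64
bbrrbbrbr: Left { 0,1,5/4,11/8,45/32 }, Right { 91/64,23/16,3/2,2 } ⇒ simplest 181/128
bbrrbbrbrb: Left { 0,1,5/4,11/8,45/32,181/128 }, Right { 91/64,23/16,3/2,2 } ⇒ simplest 363/256
bbrrbbrbrbb: Left { 0,1,5/4,11/8,45/32,181/128,363/256 }, Right { 91/64,23/16,3/2,2 } ⇒ simplest 727/512
bbrrbbrbrbbb: Left { 0,1,5/4,11/8,45/32,181/128,363/256,727/512 }, Right { 91/64,23/16,3/2,2 } ⇒ simplest 1455/1024

1455/1024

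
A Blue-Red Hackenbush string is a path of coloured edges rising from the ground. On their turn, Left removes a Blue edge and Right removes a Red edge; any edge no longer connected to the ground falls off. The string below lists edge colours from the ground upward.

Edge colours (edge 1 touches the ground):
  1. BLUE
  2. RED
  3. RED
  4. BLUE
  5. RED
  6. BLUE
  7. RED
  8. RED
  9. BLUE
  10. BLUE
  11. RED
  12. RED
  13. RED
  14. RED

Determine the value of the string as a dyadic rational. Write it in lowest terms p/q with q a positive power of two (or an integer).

2657/8192

Build value(s[:k]) for k = 1..14, string s = BLUE RED RED BLUE RED BLUE RED RED BLUE BLUE RED RED RED RED.
value_1 [B]  L=[0]  R=[(no moves)]  => 1
value_2 [BR]  L=[0]  R=[1]  => 1/2
value_3 [BRR]  L=[0]  R=[1/2 1]  => 1/4
value_4 [BRRB]  L=[0 1/4]  R=[1/2 1]  => 3/8
value_5 [BRRBR]  L=[0 1/4]  R=[3/8 1/2 1]  => 5/16
value_6 [BRRBRB]  L=[0 1/4 5/16]  R=[3/8 1/2 1]  => 11/32
value_7 [BRRBRBR]  L=[0 1/4 5/16]  R=[11/32 3/8 1/2 1]  => 21/64
value_8 [BRRBRBRR]  L=[0 1/4 5/16]  R=[21/64 11/32 3/8 1/2 1]  => 41/128
value_9 [BRRBRBRRB]  L=[0 1/4 5/16 41/128]  R=[21/64 11/32 3/8 1/2 1]  => 83/256
value_10 [BRRBRBRRBB]  L=[0 1/4 5/16 41/128 83/256]  R=[21/64 11/32 3/8 1/2 1]  => 167/512
value_11 [BRRBRBRRBBR]  L=[0 1/4 5/16 41/128 83/256]  R=[167/512 21/64 11/32 3/8 1/2 1]  => 333/1024
value_12 [BRRBRBRRBBRR]  L=[0 1/4 5/16 41/128 83/256]  R=[333/1024 167/512 21/64 11/32 3/8 1/2 1]  => 665/2048
value_13 [BRRBRBRRBBRRR]  L=[0 1/4 5/16 41/128 83/256]  R=[665/2048 333/1024 167/512 21/64 11/32 3/8 1/2 1]  => 1329/4096
value_14 [BRRBRBRRBBRRRR]  L=[0 1/4 5/16 41/128 83/256]  R=[1329/4096 665/2048 333/1024 167/512 21/64 11/32 3/8 1/2 1]  => 2657/8192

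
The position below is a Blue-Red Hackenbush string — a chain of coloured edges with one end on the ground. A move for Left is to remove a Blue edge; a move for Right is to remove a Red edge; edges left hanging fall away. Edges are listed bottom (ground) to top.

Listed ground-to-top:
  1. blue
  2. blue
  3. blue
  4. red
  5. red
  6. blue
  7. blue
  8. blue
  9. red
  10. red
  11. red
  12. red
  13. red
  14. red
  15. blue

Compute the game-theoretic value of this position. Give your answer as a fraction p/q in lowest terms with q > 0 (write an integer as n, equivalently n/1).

edge 1 of 15 (blue): { 0 | · } so 1
edge 2 of 15 (blue): { 0,1 | · } so 2
edge 3 of 15 (blue): { 0,1,2 | · } so 3
edge 4 of 15 (red): { 0,1,2 | 3 } so 5/2
edge 5 of 15 (red): { 0,1,2 | 5/2,3 } so 9/4
edge 6 of 15 (blue): { 0,1,2,9/4 | 5/2,3 } so 19/8
edge 7 of 15 (blue): { 0,1,2,9/4,19/8 | 5/2,3 } so 39/16
edge 8 of 15 (blue): { 0,1,2,9/4,19/8,39/16 | 5/2,3 } so 79/32
edge 9 of 15 (red): { 0,1,2,9/4,19/8,39/16 | 79/32,5/2,3 } so 157/64
edge 10 of 15 (red): { 0,1,2,9/4,19/8,39/16 | 157/64,79/32,5/2,3 } so 313/128
edge 11 of 15 (red): { 0,1,2,9/4,19/8,39/16 | 313/128,157/64,79/32,5/2,3 } so 625/256
edge 12 of 15 (red): { 0,1,2,9/4,19/8,39/16 | 625/256,313/128,157/64,79/32,5/2,3 } so 1249/512
edge 13 of 15 (red): { 0,1,2,9/4,19/8,39/16 | 1249/512,625/256,313/128,157/64,79/32,5/2,3 } so 2497/1024
edge 14 of 15 (red): { 0,1,2,9/4,19/8,39/16 | 2497/1024,1249/512,625/256,313/128,157/64,79/32,5/2,3 } so 4993/2048
edge 15 of 15 (blue): { 0,1,2,9/4,19/8,39/16,4993/2048 | 2497/1024,1249/512,625/256,313/128,157/64,79/32,5/2,3 } so 9987/4096

9987/4096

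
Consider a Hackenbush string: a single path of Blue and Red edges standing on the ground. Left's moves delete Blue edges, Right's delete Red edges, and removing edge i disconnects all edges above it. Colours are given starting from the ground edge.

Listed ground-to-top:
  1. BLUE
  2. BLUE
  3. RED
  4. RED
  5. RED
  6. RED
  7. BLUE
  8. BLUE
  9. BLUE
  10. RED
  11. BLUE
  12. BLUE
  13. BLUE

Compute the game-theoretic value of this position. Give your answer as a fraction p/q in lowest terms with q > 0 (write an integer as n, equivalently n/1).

2287/2048

Prefix values for BLUE BLUE RED RED RED RED BLUE BLUE BLUE RED BLUE BLUE BLUE via {L|R} + simplicity:
1 of 13 · B · max L 0 · min R +∞ — 1
2 of 13 · BB · max L 1 · min R +∞ — 2
3 of 13 · BBR · max L 1 · min R 2 — 3/2
4 of 13 · BBRR · max L 1 · min R 3/2 — 5/4
5 of 13 · BBRRR · max L 1 · min R 5/4 — 9/8
6 of 13 · BBRRRR · max L 1 · min R 9/8 — 17/16
7 of 13 · BBRRRRB · max L 17/16 · min R 9/8 — 35/32
8 of 13 · BBRRRRBB · max L 35/32 · min R 9/8 — 71/64
9 of 13 · BBRRRRBBB · max L 71/64 · min R 9/8 — 143/128
10 of 13 · BBRRRRBBBR · max L 71/64 · min R 143/128 — 285/256
11 of 13 · BBRRRRBBBRB · max L 285/256 · min R 143/128 — 571/512
12 of 13 · BBRRRRBBBRBB · max L 571/512 · min R 143/128 — 1143/1024
13 of 13 · BBRRRRBBBRBBB · max L 1143/1024 · min R 143/128 — 2287/2048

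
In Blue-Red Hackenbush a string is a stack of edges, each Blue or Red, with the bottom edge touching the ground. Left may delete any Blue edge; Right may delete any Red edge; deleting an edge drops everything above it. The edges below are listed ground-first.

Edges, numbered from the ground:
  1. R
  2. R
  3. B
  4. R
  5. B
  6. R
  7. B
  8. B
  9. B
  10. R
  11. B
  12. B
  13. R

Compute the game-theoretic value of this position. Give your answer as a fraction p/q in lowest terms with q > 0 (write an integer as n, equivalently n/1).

Build val(s[:k]) for k = 1..13, string s = R R B R B R B B B R B B R.
val_1 [R]  L=[(no moves)]  R=[0]  — -1
val_2 [RR]  L=[(no moves)]  R=[-1,0]  — -2
val_3 [RRB]  L=[-2]  R=[-1,0]  — -3/2
val_4 [RRBR]  L=[-2]  R=[-3/2,-1,0]  — -7/4
val_5 [RRBRB]  L=[-2,-7/4]  R=[-3/2,-1,0]  — -13/8
val_6 [RRBRBR]  L=[-2,-7/4]  R=[-13/8,-3/2,-1,0]  — -27/16
val_7 [RRBRBRB]  L=[-2,-7/4,-27/16]  R=[-13/8,-3/2,-1,0]  — -53/32
val_8 [RRBRBRBB]  L=[-2,-7/4,-27/16,-53/32]  R=[-13/8,-3/2,-1,0]  — -105/64
val_9 [RRBRBRBBB]  L=[-2,-7/4,-27/16,-53/32,-105/64]  R=[-13/8,-3/2,-1,0]  — -209/128
val_10 [RRBRBRBBBR]  L=[-2,-7/4,-27/16,-53/32,-105/64]  R=[-209/128,-13/8,-3/2,-1,0]  — -419/256
val_11 [RRBRBRBBBRB]  L=[-2,-7/4,-27/16,-53/32,-105/64,-419/256]  R=[-209/128,-13/8,-3/2,-1,0]  — -837/512
val_12 [RRBRBRBBBRBB]  L=[-2,-7/4,-27/16,-53/32,-105/64,-419/256,-837/512]  R=[-209/128,-13/8,-3/2,-1,0]  — -1673/1024
val_13 [RRBRBRBBBRBBR]  L=[-2,-7/4,-27/16,-53/32,-105/64,-419/256,-837/512]  R=[-1673/1024,-209/128,-13/8,-3/2,-1,0]  — -3347/2048

-3347/2048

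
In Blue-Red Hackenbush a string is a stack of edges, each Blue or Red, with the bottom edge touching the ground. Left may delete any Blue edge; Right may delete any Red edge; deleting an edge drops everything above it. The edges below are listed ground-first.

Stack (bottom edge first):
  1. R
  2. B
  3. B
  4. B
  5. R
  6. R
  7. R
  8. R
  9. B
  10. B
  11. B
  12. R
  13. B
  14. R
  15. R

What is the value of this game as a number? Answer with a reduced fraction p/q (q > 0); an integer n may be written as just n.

-3863/16384

1 of 15 · R · max L −∞ · min R 0 gives -1
2 of 15 · RB · max L -1 · min R 0 gives -1/2
3 of 15 · RBB · max L -1/2 · min R 0 gives -1/4
4 of 15 · RBBB · max L -1/4 · min R 0 gives -1/8
5 of 15 · RBBBR · max L -1/4 · min R -1/8 gives -3/16
6 of 15 · RBBBRR · max L -1/4 · min R -3/16 gives -7/32
7 of 15 · RBBBRRR · max L -1/4 · min R -7/32 gives -15/64
8 of 15 · RBBBRRRR · max L -1/4 · min R -15/64 gives -31/128
9 of 15 · RBBBRRRRB · max L -31/128 · min R -15/64 gives -61/256
10 of 15 · RBBBRRRRBB · max L -61/256 · min R -15/64 gives -121/512
11 of 15 · RBBBRRRRBBB · max L -121/512 · min R -15/64 gives -241/1024
12 of 15 · RBBBRRRRBBBR · max L -121/512 · min R -241/1024 gives -483/2048
13 of 15 · RBBBRRRRBBBRB · max L -483/2048 · min R -241/1024 gives -965/4096
14 of 15 · RBBBRRRRBBBRBR · max L -483/2048 · min R -965/4096 gives -1931/8192
15 of 15 · RBBBRRRRBBBRBRR · max L -483/2048 · min R -1931/8192 gives -3863/16384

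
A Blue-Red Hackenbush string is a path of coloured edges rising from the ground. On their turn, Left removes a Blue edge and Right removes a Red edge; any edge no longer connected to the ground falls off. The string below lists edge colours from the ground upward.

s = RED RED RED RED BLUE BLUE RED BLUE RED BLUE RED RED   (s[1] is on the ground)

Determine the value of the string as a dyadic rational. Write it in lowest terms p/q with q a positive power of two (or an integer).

-855/256

R: Left { ∅ }, Right { 0 } → simplest -1
RR: Left { ∅ }, Right { -1; 0 } → simplest -2
RRR: Left { ∅ }, Right { -2; -1; 0 } → simplest -3
RRRR: Left { ∅ }, Right { -3; -2; -1; 0 } → simplest -4
RRRRB: Left { -4 }, Right { -3; -2; -1; 0 } → simplest -7/2
RRRRBB: Left { -4; -7/2 }, Right { -3; -2; -1; 0 } → simplest -13/4
RRRRBBR: Left { -4; -7/2 }, Right { -13/4; -3; -2; -1; 0 } → simplest -27/8
RRRRBBRB: Left { -4; -7/2; -27/8 }, Right { -13/4; -3; -2; -1; 0 } → simplest -53/16
RRRRBBRBR: Left { -4; -7/2; -27/8 }, Right { -53/16; -13/4; -3; -2; -1; 0 } → simplest -107/32
RRRRBBRBRB: Left { -4; -7/2; -27/8; -107/32 }, Right { -53/16; -13/4; -3; -2; -1; 0 } → simplest -213/64
RRRRBBRBRBR: Left { -4; -7/2; -27/8; -107/32 }, Right { -213/64; -53/16; -13/4; -3; -2; -1; 0 } → simplest -427/128
RRRRBBRBRBRR: Left { -4; -7/2; -27/8; -107/32 }, Right { -427/128; -213/64; -53/16; -13/4; -3; -2; -1; 0 } → simplest -855/256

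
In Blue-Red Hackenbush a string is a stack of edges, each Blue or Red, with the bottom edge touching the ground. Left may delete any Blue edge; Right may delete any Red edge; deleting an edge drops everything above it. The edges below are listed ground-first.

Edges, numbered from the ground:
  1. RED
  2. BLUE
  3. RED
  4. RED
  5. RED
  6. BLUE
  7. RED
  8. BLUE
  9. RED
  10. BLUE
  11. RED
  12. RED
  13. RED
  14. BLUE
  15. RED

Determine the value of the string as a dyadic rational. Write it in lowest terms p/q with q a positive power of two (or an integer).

-15035/16384

Build value(s[:k]) for k = 1..15, string s = RED BLUE RED RED RED BLUE RED BLUE RED BLUE RED RED RED BLUE RED.
R: Left { · }, Right { 0 } gives simplest -1
RB: Left { -1 }, Right { 0 } gives simplest -1/2
RBR: Left { -1 }, Right { -1/2; 0 } gives simplest -3/4
RBRR: Left { -1 }, Right { -3/4; -1/2; 0 } gives simplest -7/8
RBRRR: Left { -1 }, Right { -7/8; -3/4; -1/2; 0 } gives simplest -15/16
RBRRRB: Left { -1; -15/16 }, Right { -7/8; -3/4; -1/2; 0 } gives simplest -29/32
RBRRRBR: Left { -1; -15/16 }, Right { -29/32; -7/8; -3/4; -1/2; 0 } gives simplest -59/64
RBRRRBRB: Left { -1; -15/16; -59/64 }, Right { -29/32; -7/8; -3/4; -1/2; 0 } gives simplest -117/128
RBRRRBRBR: Left { -1; -15/16; -59/64 }, Right { -117/128; -29/32; -7/8; -3/4; -1/2; 0 } gives simplest -235/256
RBRRRBRBRB: Left { -1; -15/16; -59/64; -235/256 }, Right { -117/128; -29/32; -7/8; -3/4; -1/2; 0 } gives simplest -469/512
RBRRRBRBRBR: Left { -1; -15/16; -59/64; -235/256 }, Right { -469/512; -117/128; -29/32; -7/8; -3/4; -1/2; 0 } gives simplest -939/1024
RBRRRBRBRBRR: Left { -1; -15/16; -59/64; -235/256 }, Right { -939/1024; -469/512; -117/128; -29/32; -7/8; -3/4; -1/2; 0 } gives simplest -1879/2048
RBRRRBRBRBRRR: Left { -1; -15/16; -59/64; -235/256 }, Right { -1879/2048; -939/1024; -469/512; -117/128; -29/32; -7/8; -3/4; -1/2; 0 } gives simplest -3759/4096
RBRRRBRBRBRRRB: Left { -1; -15/16; -59/64; -235/256; -3759/4096 }, Right { -1879/2048; -939/1024; -469/512; -117/128; -29/32; -7/8; -3/4; -1/2; 0 } gives simplest -7517/8192
RBRRRBRBRBRRRBR: Left { -1; -15/16; -59/64; -235/256; -3759/4096 }, Right { -7517/8192; -1879/2048; -939/1024; -469/512; -117/128; -29/32; -7/8; -3/4; -1/2; 0 } gives simplest -15035/16384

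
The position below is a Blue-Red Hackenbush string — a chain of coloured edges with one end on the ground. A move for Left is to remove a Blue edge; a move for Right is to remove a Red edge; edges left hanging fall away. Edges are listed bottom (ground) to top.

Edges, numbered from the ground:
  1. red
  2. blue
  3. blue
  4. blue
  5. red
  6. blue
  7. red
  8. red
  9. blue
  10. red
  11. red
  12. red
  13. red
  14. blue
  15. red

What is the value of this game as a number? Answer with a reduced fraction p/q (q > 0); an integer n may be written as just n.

-2939/16384

edge 1 of 15 (red): { (no moves) | 0 } ⇒ -1
edge 2 of 15 (blue): { -1 | 0 } ⇒ -1/2
edge 3 of 15 (blue): { -1; -1/2 | 0 } ⇒ -1/4
edge 4 of 15 (blue): { -1; -1/2; -1/4 | 0 } ⇒ -1/8
edge 5 of 15 (red): { -1; -1/2; -1/4 | -1/8; 0 } ⇒ -3/16
edge 6 of 15 (blue): { -1; -1/2; -1/4; -3/16 | -1/8; 0 } ⇒ -5/32
edge 7 of 15 (red): { -1; -1/2; -1/4; -3/16 | -5/32; -1/8; 0 } ⇒ -11/64
edge 8 of 15 (red): { -1; -1/2; -1/4; -3/16 | -11/64; -5/32; -1/8; 0 } ⇒ -23/128
edge 9 of 15 (blue): { -1; -1/2; -1/4; -3/16; -23/128 | -11/64; -5/32; -1/8; 0 } ⇒ -45/256
edge 10 of 15 (red): { -1; -1/2; -1/4; -3/16; -23/128 | -45/256; -11/64; -5/32; -1/8; 0 } ⇒ -91/512
edge 11 of 15 (red): { -1; -1/2; -1/4; -3/16; -23/128 | -91/512; -45/256; -11/64; -5/32; -1/8; 0 } ⇒ -183/1024
edge 12 of 15 (red): { -1; -1/2; -1/4; -3/16; -23/128 | -183/1024; -91/512; -45/256; -11/64; -5/32; -1/8; 0 } ⇒ -367/2048
edge 13 of 15 (red): { -1; -1/2; -1/4; -3/16; -23/128 | -367/2048; -183/1024; -91/512; -45/256; -11/64; -5/32; -1/8; 0 } ⇒ -735/4096
edge 14 of 15 (blue): { -1; -1/2; -1/4; -3/16; -23/128; -735/4096 | -367/2048; -183/1024; -91/512; -45/256; -11/64; -5/32; -1/8; 0 } ⇒ -1469/8192
edge 15 of 15 (red): { -1; -1/2; -1/4; -3/16; -23/128; -735/4096 | -1469/8192; -367/2048; -183/1024; -91/512; -45/256; -11/64; -5/32; -1/8; 0 } ⇒ -2939/16384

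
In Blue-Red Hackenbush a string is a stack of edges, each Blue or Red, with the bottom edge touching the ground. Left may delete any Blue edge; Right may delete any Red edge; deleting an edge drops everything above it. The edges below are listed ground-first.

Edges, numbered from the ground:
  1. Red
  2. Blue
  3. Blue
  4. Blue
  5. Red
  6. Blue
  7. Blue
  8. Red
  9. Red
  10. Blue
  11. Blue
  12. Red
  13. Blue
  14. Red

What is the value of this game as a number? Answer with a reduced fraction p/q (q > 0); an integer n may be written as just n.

val_1 [R]  L=[]  R=[0]  ⇒ -1
val_2 [RB]  L=[-1]  R=[0]  ⇒ -1/2
val_3 [RBB]  L=[-1 -1/2]  R=[0]  ⇒ -1/4
val_4 [RBBB]  L=[-1 -1/2 -1/4]  R=[0]  ⇒ -1/8
val_5 [RBBBR]  L=[-1 -1/2 -1/4]  R=[-1/8 0]  ⇒ -3/16
val_6 [RBBBRB]  L=[-1 -1/2 -1/4 -3/16]  R=[-1/8 0]  ⇒ -5/32
val_7 [RBBBRBB]  L=[-1 -1/2 -1/4 -3/16 -5/32]  R=[-1/8 0]  ⇒ -9/64
val_8 [RBBBRBBR]  L=[-1 -1/2 -1/4 -3/16 -5/32]  R=[-9/64 -1/8 0]  ⇒ -19/128
val_9 [RBBBRBBRR]  L=[-1 -1/2 -1/4 -3/16 -5/32]  R=[-19/128 -9/64 -1/8 0]  ⇒ -39/256
val_10 [RBBBRBBRRB]  L=[-1 -1/2 -1/4 -3/16 -5/32 -39/256]  R=[-19/128 -9/64 -1/8 0]  ⇒ -77/512
val_11 [RBBBRBBRRBB]  L=[-1 -1/2 -1/4 -3/16 -5/32 -39/256 -77/512]  R=[-19/128 -9/64 -1/8 0]  ⇒ -153/1024
val_12 [RBBBRBBRRBBR]  L=[-1 -1/2 -1/4 -3/16 -5/32 -39/256 -77/512]  R=[-153/1024 -19/128 -9/64 -1/8 0]  ⇒ -307/2048
val_13 [RBBBRBBRRBBRB]  L=[-1 -1/2 -1/4 -3/16 -5/32 -39/256 -77/512 -307/2048]  R=[-153/1024 -19/128 -9/64 -1/8 0]  ⇒ -613/4096
val_14 [RBBBRBBRRBBRBR]  L=[-1 -1/2 -1/4 -3/16 -5/32 -39/256 -77/512 -307/2048]  R=[-613/4096 -153/1024 -19/128 -9/64 -1/8 0]  ⇒ -1227/8192

-1227/8192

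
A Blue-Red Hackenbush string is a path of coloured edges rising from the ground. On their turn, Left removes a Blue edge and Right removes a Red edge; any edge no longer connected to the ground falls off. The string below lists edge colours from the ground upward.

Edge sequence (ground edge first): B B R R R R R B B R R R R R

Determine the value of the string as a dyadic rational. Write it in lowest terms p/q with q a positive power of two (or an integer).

4289/4096

B: Left { 0 }, Right { — } -> simplest 1
BB: Left { 0 1 }, Right { — } -> simplest 2
BBR: Left { 0 1 }, Right { 2 } -> simplest 3/2
BBRR: Left { 0 1 }, Right { 3/2 2 } -> simplest 5/4
BBRRR: Left { 0 1 }, Right { 5/4 3/2 2 } -> simplest 9/8
BBRRRR: Left { 0 1 }, Right { 9/8 5/4 3/2 2 } -> simplest 17/16
BBRRRRR: Left { 0 1 }, Right { 17/16 9/8 5/4 3/2 2 } -> simplest 33/32
BBRRRRRB: Left { 0 1 33/32 }, Right { 17/16 9/8 5/4 3/2 2 } -> simplest 67/64
BBRRRRRBB: Left { 0 1 33/32 67/64 }, Right { 17/16 9/8 5/4 3/2 2 } -> simplest 135/128
BBRRRRRBBR: Left { 0 1 33/32 67/64 }, Right { 135/128 17/16 9/8 5/4 3/2 2 } -> simplest 269/256
BBRRRRRBBRR: Left { 0 1 33/32 67/64 }, Right { 269/256 135/128 17/16 9/8 5/4 3/2 2 } -> simplest 537/512
BBRRRRRBBRRR: Left { 0 1 33/32 67/64 }, Right { 537/512 269/256 135/128 17/16 9/8 5/4 3/2 2 } -> simplest 1073/1024
BBRRRRRBBRRRR: Left { 0 1 33/32 67/64 }, Right { 1073/1024 537/512 269/256 135/128 17/16 9/8 5/4 3/2 2 } -> simplest 2145/2048
BBRRRRRBBRRRRR: Left { 0 1 33/32 67/64 }, Right { 2145/2048 1073/1024 537/512 269/256 135/128 17/16 9/8 5/4 3/2 2 } -> simplest 4289/4096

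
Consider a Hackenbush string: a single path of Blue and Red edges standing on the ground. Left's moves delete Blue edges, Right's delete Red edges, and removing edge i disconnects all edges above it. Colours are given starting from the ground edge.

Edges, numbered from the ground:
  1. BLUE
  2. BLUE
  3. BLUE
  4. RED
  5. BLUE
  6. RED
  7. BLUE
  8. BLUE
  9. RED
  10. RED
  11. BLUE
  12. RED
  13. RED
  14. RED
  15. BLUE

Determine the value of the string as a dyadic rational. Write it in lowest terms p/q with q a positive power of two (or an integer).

11043/4096

step 1: add BLUE to get B; options L={ 0 } R={ · } -> 1
step 2: add BLUE to get BB; options L={ 0; 1 } R={ · } -> 2
step 3: add BLUE to get BBB; options L={ 0; 1; 2 } R={ · } -> 3
step 4: add RED to get BBBR; options L={ 0; 1; 2 } R={ 3 } -> 5/2
step 5: add BLUE to get BBBRB; options L={ 0; 1; 2; 5/2 } R={ 3 } -> 11/4
step 6: add RED to get BBBRBR; options L={ 0; 1; 2; 5/2 } R={ 11/4; 3 } -> 21/8
step 7: add BLUE to get BBBRBRB; options L={ 0; 1; 2; 5/2; 21/8 } R={ 11/4; 3 } -> 43/16
step 8: add BLUE to get BBBRBRBB; options L={ 0; 1; 2; 5/2; 21/8; 43/16 } R={ 11/4; 3 } -> 87/32
step 9: add RED to get BBBRBRBBR; options L={ 0; 1; 2; 5/2; 21/8; 43/16 } R={ 87/32; 11/4; 3 } -> 173/64
step 10: add RED to get BBBRBRBBRR; options L={ 0; 1; 2; 5/2; 21/8; 43/16 } R={ 173/64; 87/32; 11/4; 3 } -> 345/128
step 11: add BLUE to get BBBRBRBBRRB; options L={ 0; 1; 2; 5/2; 21/8; 43/16; 345/128 } R={ 173/64; 87/32; 11/4; 3 } -> 691/256
step 12: add RED to get BBBRBRBBRRBR; options L={ 0; 1; 2; 5/2; 21/8; 43/16; 345/128 } R={ 691/256; 173/64; 87/32; 11/4; 3 } -> 1381/512
step 13: add RED to get BBBRBRBBRRBRR; options L={ 0; 1; 2; 5/2; 21/8; 43/16; 345/128 } R={ 1381/512; 691/256; 173/64; 87/32; 11/4; 3 } -> 2761/1024
step 14: add RED to get BBBRBRBBRRBRRR; options L={ 0; 1; 2; 5/2; 21/8; 43/16; 345/128 } R={ 2761/1024; 1381/512; 691/256; 173/64; 87/32; 11/4; 3 } -> 5521/2048
step 15: add BLUE to get BBBRBRBBRRBRRRB; options L={ 0; 1; 2; 5/2; 21/8; 43/16; 345/128; 5521/2048 } R={ 2761/1024; 1381/512; 691/256; 173/64; 87/32; 11/4; 3 } -> 11043/4096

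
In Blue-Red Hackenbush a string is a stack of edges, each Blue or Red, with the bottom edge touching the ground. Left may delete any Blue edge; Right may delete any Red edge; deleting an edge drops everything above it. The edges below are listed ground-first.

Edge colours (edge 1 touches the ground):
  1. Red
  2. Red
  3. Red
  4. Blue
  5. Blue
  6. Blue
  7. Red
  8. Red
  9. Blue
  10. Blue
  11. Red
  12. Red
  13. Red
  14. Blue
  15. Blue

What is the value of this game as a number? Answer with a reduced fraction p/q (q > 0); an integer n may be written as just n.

G_1 [R]  L=[∅]  R=[0]  => -1
G_2 [RR]  L=[∅]  R=[-1; 0]  => -2
G_3 [RRR]  L=[∅]  R=[-2; -1; 0]  => -3
G_4 [RRRB]  L=[-3]  R=[-2; -1; 0]  => -5/2
G_5 [RRRBB]  L=[-3; -5/2]  R=[-2; -1; 0]  => -9/4
G_6 [RRRBBB]  L=[-3; -5/2; -9/4]  R=[-2; -1; 0]  => -17/8
G_7 [RRRBBBR]  L=[-3; -5/2; -9/4]  R=[-17/8; -2; -1; 0]  => -35/16
G_8 [RRRBBBRR]  L=[-3; -5/2; -9/4]  R=[-35/16; -17/8; -2; -1; 0]  => -71/32
G_9 [RRRBBBRRB]  L=[-3; -5/2; -9/4; -71/32]  R=[-35/16; -17/8; -2; -1; 0]  => -141/64
G_10 [RRRBBBRRBB]  L=[-3; -5/2; -9/4; -71/32; -141/64]  R=[-35/16; -17/8; -2; -1; 0]  => -281/128
G_11 [RRRBBBRRBBR]  L=[-3; -5/2; -9/4; -71/32; -141/64]  R=[-281/128; -35/16; -17/8; -2; -1; 0]  => -563/256
G_12 [RRRBBBRRBBRR]  L=[-3; -5/2; -9/4; -71/32; -141/64]  R=[-563/256; -281/128; -35/16; -17/8; -2; -1; 0]  => -1127/512
G_13 [RRRBBBRRBBRRR]  L=[-3; -5/2; -9/4; -71/32; -141/64]  R=[-1127/512; -563/256; -281/128; -35/16; -17/8; -2; -1; 0]  => -2255/1024
G_14 [RRRBBBRRBBRRRB]  L=[-3; -5/2; -9/4; -71/32; -141/64; -2255/1024]  R=[-1127/512; -563/256; -281/128; -35/16; -17/8; -2; -1; 0]  => -4509/2048
G_15 [RRRBBBRRBBRRRBB]  L=[-3; -5/2; -9/4; -71/32; -141/64; -2255/1024; -4509/2048]  R=[-1127/512; -563/256; -281/128; -35/16; -17/8; -2; -1; 0]  => -9017/4096

-9017/4096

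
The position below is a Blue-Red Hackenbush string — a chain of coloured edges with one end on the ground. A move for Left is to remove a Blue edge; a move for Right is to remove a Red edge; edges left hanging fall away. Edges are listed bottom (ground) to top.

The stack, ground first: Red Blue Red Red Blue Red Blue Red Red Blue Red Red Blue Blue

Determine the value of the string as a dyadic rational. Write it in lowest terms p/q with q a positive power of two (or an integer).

Recurse on prefixes of the 14-edge string Red Blue Red Red Blue Red Blue Red Red Blue Red Red Blue Blue:
v_1 [R]  L=[]  R=[0]  ⇒ -1
v_2 [RB]  L=[-1]  R=[0]  ⇒ -1/2
v_3 [RBR]  L=[-1]  R=[-1/2, 0]  ⇒ -3/4
v_4 [RBRR]  L=[-1]  R=[-3/4, -1/2, 0]  ⇒ -7/8
v_5 [RBRRB]  L=[-1, -7/8]  R=[-3/4, -1/2, 0]  ⇒ -13/16
v_6 [RBRRBR]  L=[-1, -7/8]  R=[-13/16, -3/4, -1/2, 0]  ⇒ -27/32
v_7 [RBRRBRB]  L=[-1, -7/8, -27/32]  R=[-13/16, -3/4, -1/2, 0]  ⇒ -53/64
v_8 [RBRRBRBR]  L=[-1, -7/8, -27/32]  R=[-53/64, -13/16, -3/4, -1/2, 0]  ⇒ -107/128
v_9 [RBRRBRBRR]  L=[-1, -7/8, -27/32]  R=[-107/128, -53/64, -13/16, -3/4, -1/2, 0]  ⇒ -215/256
v_10 [RBRRBRBRRB]  L=[-1, -7/8, -27/32, -215/256]  R=[-107/128, -53/64, -13/16, -3/4, -1/2, 0]  ⇒ -429/512
v_11 [RBRRBRBRRBR]  L=[-1, -7/8, -27/32, -215/256]  R=[-429/512, -107/128, -53/64, -13/16, -3/4, -1/2, 0]  ⇒ -859/1024
v_12 [RBRRBRBRRBRR]  L=[-1, -7/8, -27/32, -215/256]  R=[-859/1024, -429/512, -107/128, -53/64, -13/16, -3/4, -1/2, 0]  ⇒ -1719/2048
v_13 [RBRRBRBRRBRRB]  L=[-1, -7/8, -27/32, -215/256, -1719/2048]  R=[-859/1024, -429/512, -107/128, -53/64, -13/16, -3/4, -1/2, 0]  ⇒ -3437/4096
v_14 [RBRRBRBRRBRRBB]  L=[-1, -7/8, -27/32, -215/256, -1719/2048, -3437/4096]  R=[-859/1024, -429/512, -107/128, -53/64, -13/16, -3/4, -1/2, 0]  ⇒ -6873/8192

-6873/8192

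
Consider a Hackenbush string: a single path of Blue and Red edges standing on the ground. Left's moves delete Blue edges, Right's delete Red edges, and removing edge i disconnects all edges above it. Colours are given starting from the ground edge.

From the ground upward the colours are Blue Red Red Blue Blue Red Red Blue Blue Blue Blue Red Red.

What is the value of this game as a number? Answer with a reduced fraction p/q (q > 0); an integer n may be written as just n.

val_1 [B]  L=[0]  R=[—]  — 1
val_2 [BR]  L=[0]  R=[1]  — 1/2
val_3 [BRR]  L=[0]  R=[1/2; 1]  — 1/4
val_4 [BRRB]  L=[0; 1/4]  R=[1/2; 1]  — 3/8
val_5 [BRRBB]  L=[0; 1/4; 3/8]  R=[1/2; 1]  — 7/16
val_6 [BRRBBR]  L=[0; 1/4; 3/8]  R=[7/16; 1/2; 1]  — 13/32
val_7 [BRRBBRR]  L=[0; 1/4; 3/8]  R=[13/32; 7/16; 1/2; 1]  — 25/64
val_8 [BRRBBRRB]  L=[0; 1/4; 3/8; 25/64]  R=[13/32; 7/16; 1/2; 1]  — 51/128
val_9 [BRRBBRRBB]  L=[0; 1/4; 3/8; 25/64; 51/128]  R=[13/32; 7/16; 1/2; 1]  — 103/256
val_10 [BRRBBRRBBB]  L=[0; 1/4; 3/8; 25/64; 51/128; 103/256]  R=[13/32; 7/16; 1/2; 1]  — 207/512
val_11 [BRRBBRRBBBB]  L=[0; 1/4; 3/8; 25/64; 51/128; 103/256; 207/512]  R=[13/32; 7/16; 1/2; 1]  — 415/1024
val_12 [BRRBBRRBBBBR]  L=[0; 1/4; 3/8; 25/64; 51/128; 103/256; 207/512]  R=[415/1024; 13/32; 7/16; 1/2; 1]  — 829/2048
val_13 [BRRBBRRBBBBRR]  L=[0; 1/4; 3/8; 25/64; 51/128; 103/256; 207/512]  R=[829/2048; 415/1024; 13/32; 7/16; 1/2; 1]  — 1657/4096

1657/4096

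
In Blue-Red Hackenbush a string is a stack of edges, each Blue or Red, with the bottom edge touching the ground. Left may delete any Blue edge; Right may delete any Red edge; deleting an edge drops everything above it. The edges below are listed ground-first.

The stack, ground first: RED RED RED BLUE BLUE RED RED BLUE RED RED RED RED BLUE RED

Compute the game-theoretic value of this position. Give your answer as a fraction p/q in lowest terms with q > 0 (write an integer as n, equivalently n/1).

-4987/2048

val(R) = { ∅ | 0 } so -1
val(RR) = { ∅ | -1 0 } so -2
val(RRR) = { ∅ | -2 -1 0 } so -3
val(RRRB) = { -3 | -2 -1 0 } so -5/2
val(RRRBB) = { -3 -5/2 | -2 -1 0 } so -9/4
val(RRRBBR) = { -3 -5/2 | -9/4 -2 -1 0 } so -19/8
val(RRRBBRR) = { -3 -5/2 | -19/8 -9/4 -2 -1 0 } so -39/16
val(RRRBBRRB) = { -3 -5/2 -39/16 | -19/8 -9/4 -2 -1 0 } so -77/32
val(RRRBBRRBR) = { -3 -5/2 -39/16 | -77/32 -19/8 -9/4 -2 -1 0 } so -155/64
val(RRRBBRRBRR) = { -3 -5/2 -39/16 | -155/64 -77/32 -19/8 -9/4 -2 -1 0 } so -311/128
val(RRRBBRRBRRR) = { -3 -5/2 -39/16 | -311/128 -155/64 -77/32 -19/8 -9/4 -2 -1 0 } so -623/256
val(RRRBBRRBRRRR) = { -3 -5/2 -39/16 | -623/256 -311/128 -155/64 -77/32 -19/8 -9/4 -2 -1 0 } so -1247/512
val(RRRBBRRBRRRRB) = { -3 -5/2 -39/16 -1247/512 | -623/256 -311/128 -155/64 -77/32 -19/8 -9/4 -2 -1 0 } so -2493/1024
val(RRRBBRRBRRRRBR) = { -3 -5/2 -39/16 -1247/512 | -2493/1024 -623/256 -311/128 -155/64 -77/32 -19/8 -9/4 -2 -1 0 } so -4987/2048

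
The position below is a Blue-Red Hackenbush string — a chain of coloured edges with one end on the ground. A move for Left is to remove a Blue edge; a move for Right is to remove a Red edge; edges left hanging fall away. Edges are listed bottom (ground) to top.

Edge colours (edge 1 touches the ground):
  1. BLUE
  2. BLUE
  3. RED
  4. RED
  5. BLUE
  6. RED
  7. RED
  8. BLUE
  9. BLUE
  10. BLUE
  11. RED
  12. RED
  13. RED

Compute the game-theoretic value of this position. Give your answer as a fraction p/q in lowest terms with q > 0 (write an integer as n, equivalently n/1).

Build g(s[:k]) for k = 1..13, string s = BLUE BLUE RED RED BLUE RED RED BLUE BLUE BLUE RED RED RED.
g(B) = { 0 | (no moves) } -> 1
g(BB) = { 0,1 | (no moves) } -> 2
g(BBR) = { 0,1 | 2 } -> 3/2
g(BBRR) = { 0,1 | 3/2,2 } -> 5/4
g(BBRRB) = { 0,1,5/4 | 3/2,2 } -> 11/8
g(BBRRBR) = { 0,1,5/4 | 11/8,3/2,2 } -> 21/16
g(BBRRBRR) = { 0,1,5/4 | 21/16,11/8,3/2,2 } -> 41/32
g(BBRRBRRB) = { 0,1,5/4,41/32 | 21/16,11/8,3/2,2 } -> 83/64
g(BBRRBRRBB) = { 0,1,5/4,41/32,83/64 | 21/16,11/8,3/2,2 } -> 167/128
g(BBRRBRRBBB) = { 0,1,5/4,41/32,83/64,167/128 | 21/16,11/8,3/2,2 } -> 335/256
g(BBRRBRRBBBR) = { 0,1,5/4,41/32,83/64,167/128 | 335/256,21/16,11/8,3/2,2 } -> 669/512
g(BBRRBRRBBBRR) = { 0,1,5/4,41/32,83/64,167/128 | 669/512,335/256,21/16,11/8,3/2,2 } -> 1337/1024
g(BBRRBRRBBBRRR) = { 0,1,5/4,41/32,83/64,167/128 | 1337/1024,669/512,335/256,21/16,11/8,3/2,2 } -> 2673/2048

2673/2048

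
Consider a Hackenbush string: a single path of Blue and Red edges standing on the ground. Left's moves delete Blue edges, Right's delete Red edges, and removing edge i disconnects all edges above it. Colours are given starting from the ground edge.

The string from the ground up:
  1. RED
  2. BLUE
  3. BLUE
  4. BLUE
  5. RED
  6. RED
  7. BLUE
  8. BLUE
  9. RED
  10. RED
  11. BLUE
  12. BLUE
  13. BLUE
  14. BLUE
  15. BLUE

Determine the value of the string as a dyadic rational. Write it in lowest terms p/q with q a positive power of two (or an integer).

Recurse on prefixes of the 15-edge string RED BLUE BLUE BLUE RED RED BLUE BLUE RED RED BLUE BLUE BLUE BLUE BLUE:
R: Left {  }, Right { 0 } => simplest -1
RB: Left { -1 }, Right { 0 } => simplest -1/2
RBB: Left { -1,-1/2 }, Right { 0 } => simplest -1/4
RBBB: Left { -1,-1/2,-1/4 }, Right { 0 } => simplest -1/8
RBBBR: Left { -1,-1/2,-1/4 }, Right { -1/8,0 } => simplest -3/16
RBBBRR: Left { -1,-1/2,-1/4 }, Right { -3/16,-1/8,0 } => simplest -7/32
RBBBRRB: Left { -1,-1/2,-1/4,-7/32 }, Right { -3/16,-1/8,0 } => simplest -13/64
RBBBRRBB: Left { -1,-1/2,-1/4,-7/32,-13/64 }, Right { -3/16,-1/8,0 } => simplest -25/128
RBBBRRBBR: Left { -1,-1/2,-1/4,-7/32,-13/64 }, Right { -25/128,-3/16,-1/8,0 } => simplest -51/256
RBBBRRBBRR: Left { -1,-1/2,-1/4,-7/32,-13/64 }, Right { -51/256,-25/128,-3/16,-1/8,0 } => simplest -103/512
RBBBRRBBRRB: Left { -1,-1/2,-1/4,-7/32,-13/64,-103/512 }, Right { -51/256,-25/128,-3/16,-1/8,0 } => simplest -205/1024
RBBBRRBBRRBB: Left { -1,-1/2,-1/4,-7/32,-13/64,-103/512,-205/1024 }, Right { -51/256,-25/128,-3/16,-1/8,0 } => simplest -409/2048
RBBBRRBBRRBBB: Left { -1,-1/2,-1/4,-7/32,-13/64,-103/512,-205/1024,-409/2048 }, Right { -51/256,-25/128,-3/16,-1/8,0 } => simplest -817/4096
RBBBRRBBRRBBBB: Left { -1,-1/2,-1/4,-7/32,-13/64,-103/512,-205/1024,-409/2048,-817/4096 }, Right { -51/256,-25/128,-3/16,-1/8,0 } => simplest -1633/8192
RBBBRRBBRRBBBBB: Left { -1,-1/2,-1/4,-7/32,-13/64,-103/512,-205/1024,-409/2048,-817/4096,-1633/8192 }, Right { -51/256,-25/128,-3/16,-1/8,0 } => simplest -3265/16384

-3265/16384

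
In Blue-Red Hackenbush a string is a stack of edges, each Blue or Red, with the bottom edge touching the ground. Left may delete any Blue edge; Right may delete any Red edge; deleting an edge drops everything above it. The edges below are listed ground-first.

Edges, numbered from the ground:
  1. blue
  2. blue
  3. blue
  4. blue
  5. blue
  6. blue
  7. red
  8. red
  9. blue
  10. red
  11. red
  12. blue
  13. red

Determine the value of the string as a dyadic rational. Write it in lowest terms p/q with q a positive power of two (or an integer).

677/128

Recurse on prefixes of the 13-edge string blue blue blue blue blue blue red red blue red red blue red:
step 1: add blue to get b; options L={ 0 } R={  } → 1
step 2: add blue to get bb; options L={ 0 1 } R={  } → 2
step 3: add blue to get bbb; options L={ 0 1 2 } R={  } → 3
step 4: add blue to get bbbb; options L={ 0 1 2 3 } R={  } → 4
step 5: add blue to get bbbbb; options L={ 0 1 2 3 4 } R={  } → 5
step 6: add blue to get bbbbbb; options L={ 0 1 2 3 4 5 } R={  } → 6
step 7: add red to get bbbbbbr; options L={ 0 1 2 3 4 5 } R={ 6 } → 11/2
step 8: add red to get bbbbbbrr; options L={ 0 1 2 3 4 5 } R={ 11/2 6 } → 21/4
step 9: add blue to get bbbbbbrrb; options L={ 0 1 2 3 4 5 21/4 } R={ 11/2 6 } → 43/8
step 10: add red to get bbbbbbrrbr; options L={ 0 1 2 3 4 5 21/4 } R={ 43/8 11/2 6 } → 85/16
step 11: add red to get bbbbbbrrbrr; options L={ 0 1 2 3 4 5 21/4 } R={ 85/16 43/8 11/2 6 } → 169/32
step 12: add blue to get bbbbbbrrbrrb; options L={ 0 1 2 3 4 5 21/4 169/32 } R={ 85/16 43/8 11/2 6 } → 339/64
step 13: add red to get bbbbbbrrbrrbr; options L={ 0 1 2 3 4 5 21/4 169/32 } R={ 339/64 85/16 43/8 11/2 6 } → 677/128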